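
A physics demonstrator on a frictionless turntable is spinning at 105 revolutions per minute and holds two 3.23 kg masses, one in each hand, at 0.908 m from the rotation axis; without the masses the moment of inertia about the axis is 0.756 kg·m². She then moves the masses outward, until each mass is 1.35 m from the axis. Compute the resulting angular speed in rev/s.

ω₂ ≈ 0.849 rev/s

No external torque acts about the spin axis, so angular momentum is conserved.
I₁ = 0.756 + 2(3.23)(0.908)² = 6.082 kg·m²; I₂ = 0.756 + 2(3.23)(1.35)² = 12.53 kg·m².
ω₂ = I₁ω₁ / I₂ = (6.082)(105 rpm) / (12.53) = 50.97 rpm = 0.8495 rev/s.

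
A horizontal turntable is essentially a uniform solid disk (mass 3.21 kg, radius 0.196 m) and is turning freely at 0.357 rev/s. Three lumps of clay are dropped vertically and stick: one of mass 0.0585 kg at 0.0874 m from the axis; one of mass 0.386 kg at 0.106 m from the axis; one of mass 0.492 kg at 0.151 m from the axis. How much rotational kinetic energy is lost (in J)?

The added mass arrives with no angular momentum about the axis, and any external torque about the axis is negligible, so the system's angular momentum is conserved.
I_p = ½(3.21)(0.196)² = 0.06166 kg·m².
Added inertia Σmr² = (0.0585)(0.0874)² + (0.386)(0.106)² + (0.492)(0.151)² = 0.01600 kg·m²; I_f = 0.06166 + 0.01600 = 0.07766 kg·m².
ω_f = I_p ω_i / I_f = (0.06166)(0.357) / 0.07766 = 0.2834 rev/s.
KE_i = ½(0.06166)(2.243 rad/s)² = 0.1551 J; KE_f = ½(0.07766)(1.781)² = 0.1232 J.

energy lost ≈ 0.0320 J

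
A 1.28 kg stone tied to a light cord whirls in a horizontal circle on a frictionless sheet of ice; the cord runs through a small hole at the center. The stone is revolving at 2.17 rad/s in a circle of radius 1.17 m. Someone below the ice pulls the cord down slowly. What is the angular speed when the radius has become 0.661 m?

ω₂ ≈ 6.80 rad/s

No torque about the axis ⇒ m r₁² ω₁ = m r₂² ω₂.
ω₂ = ω₁ (r₁/r₂)² = (2.17)(1.17/0.661)² = 6.799 rad/s.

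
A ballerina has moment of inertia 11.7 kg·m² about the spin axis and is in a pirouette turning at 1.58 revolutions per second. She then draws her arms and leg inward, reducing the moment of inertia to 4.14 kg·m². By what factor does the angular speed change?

Angular momentum about the spin axis is conserved since the torque about it is zero.
ω₂/ω₁ = I₁/I₂ = 11.70 / 4.140 = 2.826.

ω₂/ω₁ ≈ 2.83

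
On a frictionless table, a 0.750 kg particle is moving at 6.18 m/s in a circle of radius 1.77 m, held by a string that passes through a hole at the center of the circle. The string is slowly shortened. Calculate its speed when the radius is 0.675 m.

v₂ ≈ 16.2 m/s

Central (radial) force ⇒ zero torque about the center ⇒ m v r is constant.
v₂ = v₁ r₁ / r₂ = (6.18)(1.77) / (0.675) = 16.21 m/s.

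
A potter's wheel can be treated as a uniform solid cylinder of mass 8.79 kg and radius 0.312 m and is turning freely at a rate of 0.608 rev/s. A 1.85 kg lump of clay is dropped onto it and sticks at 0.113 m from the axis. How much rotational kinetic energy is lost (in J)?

energy lost ≈ 0.163 J

The added mass arrives with no angular momentum about the axis, and any external torque about the axis is negligible, so the system's angular momentum is conserved.
I_p = ½(8.79)(0.312)² = 0.4278 kg·m².
Added inertia Σmr² = (1.85)(0.113)² = 0.02362 kg·m²; I_f = 0.4278 + 0.02362 = 0.4514 kg·m².
ω_f = I_p ω_i / I_f = (0.4278)(0.608) / 0.4514 = 0.5762 rev/s.
KE_i = ½(0.4278)(3.820 rad/s)² = 3.122 J; KE_f = ½(0.4514)(3.620)² = 2.958 J.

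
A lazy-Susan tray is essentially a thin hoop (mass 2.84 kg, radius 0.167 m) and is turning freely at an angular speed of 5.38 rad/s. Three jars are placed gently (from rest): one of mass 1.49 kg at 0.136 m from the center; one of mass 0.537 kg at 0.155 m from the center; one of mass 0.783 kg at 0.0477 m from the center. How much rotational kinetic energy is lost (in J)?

The added mass arrives with no angular momentum about the center, and any external torque about the center is negligible, so the system's angular momentum is conserved.
I_p = (2.84)(0.167)² = 0.07920 kg·m².
Added inertia Σmr² = (1.49)(0.136)² + (0.537)(0.155)² + (0.783)(0.0477)² = 0.04224 kg·m²; I_f = 0.07920 + 0.04224 = 0.1214 kg·m².
ω_f = I_p ω_i / I_f = (0.07920)(5.38) / 0.1214 = 3.509 rad/s.
KE_i = ½(0.07920)(5.380 rad/s)² = 1.146 J; KE_f = ½(0.1214)(3.509)² = 0.7476 J.

energy lost ≈ 0.399 J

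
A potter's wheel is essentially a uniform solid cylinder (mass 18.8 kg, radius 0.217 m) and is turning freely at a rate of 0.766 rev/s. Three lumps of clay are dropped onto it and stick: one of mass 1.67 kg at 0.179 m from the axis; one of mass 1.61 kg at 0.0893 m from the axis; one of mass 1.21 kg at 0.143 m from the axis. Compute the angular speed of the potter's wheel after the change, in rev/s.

The added mass arrives with no angular momentum about the axis, and any external torque about the axis is negligible, so the system's angular momentum is conserved.
I_p = ½(18.8)(0.217)² = 0.4426 kg·m².
Added inertia Σmr² = (1.67)(0.179)² + (1.61)(0.0893)² + (1.21)(0.143)² = 0.09109 kg·m²; I_f = 0.4426 + 0.09109 = 0.5337 kg·m².
ω_f = I_p ω_i / I_f = (0.4426)(0.766) / 0.5337 = 0.6353 rev/s.

ω_f ≈ 0.635 rev/s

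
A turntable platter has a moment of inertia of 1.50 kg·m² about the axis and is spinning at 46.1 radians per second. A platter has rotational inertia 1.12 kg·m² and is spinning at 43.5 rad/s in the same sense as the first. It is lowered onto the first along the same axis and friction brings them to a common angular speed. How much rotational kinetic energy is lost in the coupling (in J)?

ΔKE lost ≈ 2.17 J

The coupling torques are internal; angular momentum about the shared axis is conserved.
Taking A's sense as positive: L = (1.500)(46.1) + (1.120)(43.5) = 117.9 kg·m²·rad/s.
Combined I = 1.500 + 1.120 = 2.620 kg·m².
ω_f = L / I = 117.9 / 2.620 = 44.99 rad/s.
KE_i = ½ΣIω² = 2654 J; KE_f = ½(2.620)(44.99)² = 2651 J.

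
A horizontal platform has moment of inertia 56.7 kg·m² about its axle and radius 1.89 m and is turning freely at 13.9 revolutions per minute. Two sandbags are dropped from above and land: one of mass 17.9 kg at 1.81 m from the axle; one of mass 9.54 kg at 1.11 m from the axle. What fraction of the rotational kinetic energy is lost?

No external torque acts about the axle; L_before = L_after.
Added inertia Σmr² = (17.9)(1.81)² + (9.54)(1.11)² = 70.40 kg·m²; I_f = 56.70 + 70.40 = 127.1 kg·m².
ω_f = I_p ω_i / I_f = (56.70)(13.9) / 127.1 = 6.201 rpm.
KE_i = ½(56.70)(1.456 rad/s)² = 60.07 J; KE_f = ½(127.1)(0.6494)² = 26.80 J.
Fraction lost = 0.5539.

fraction ≈ 0.554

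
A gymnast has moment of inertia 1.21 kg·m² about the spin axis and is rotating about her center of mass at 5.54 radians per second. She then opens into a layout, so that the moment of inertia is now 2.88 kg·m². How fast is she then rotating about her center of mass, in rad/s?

Angular momentum about the spin axis is conserved since the torque about it is zero.
ω₂ = I₁ω₁ / I₂ = (1.210)(5.54 rad/s) / (2.880) = 2.328 rad/s.

ω₂ ≈ 2.33 rad/s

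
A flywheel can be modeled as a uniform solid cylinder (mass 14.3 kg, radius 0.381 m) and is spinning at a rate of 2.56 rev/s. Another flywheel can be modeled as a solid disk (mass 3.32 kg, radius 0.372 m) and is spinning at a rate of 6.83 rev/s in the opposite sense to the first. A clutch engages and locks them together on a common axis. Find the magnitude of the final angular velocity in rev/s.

No external torque acts about the common axis, so total angular momentum is conserved.
Moments of inertia: I_A = ½(14.3)(0.381)² = 1.038 kg·m²; I_B = ½(3.32)(0.372)² = 0.2297 kg·m².
Taking A's sense as positive: L = (1.038)(2.56) − (0.2297)(6.83) = 1.088 kg·m²·rev/s.
Combined I = 1.038 + 0.2297 = 1.268 kg·m².
ω_f = L / I = 1.088 / 1.268 = 0.8583 rev/s.

|ω_f| ≈ 0.858 rev/s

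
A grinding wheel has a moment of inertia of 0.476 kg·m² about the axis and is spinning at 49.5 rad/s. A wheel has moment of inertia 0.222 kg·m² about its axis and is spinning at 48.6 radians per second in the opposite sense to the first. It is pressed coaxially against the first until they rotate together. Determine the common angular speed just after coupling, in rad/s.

The coupling torques are internal; angular momentum about the shared axis is conserved.
Taking A's sense as positive: L = (0.4760)(49.5) − (0.2220)(48.6) = 12.77 kg·m²·rad/s.
Combined I = 0.4760 + 0.2220 = 0.6980 kg·m².
ω_f = L / I = 12.77 / 0.6980 = 18.30 rad/s.

|ω_f| ≈ 18.3 rad/s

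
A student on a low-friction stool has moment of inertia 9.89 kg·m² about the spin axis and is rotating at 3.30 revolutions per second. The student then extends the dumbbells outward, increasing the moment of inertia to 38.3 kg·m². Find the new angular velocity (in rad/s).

With no external torque about the axis, L is conserved: I₁ω₁ = I₂ω₂.
ω₂ = I₁ω₁ / I₂ = (9.890)(3.30 rev/s) / (38.30) = 0.8521 rev/s = 5.354 rad/s.

ω₂ ≈ 5.35 rad/s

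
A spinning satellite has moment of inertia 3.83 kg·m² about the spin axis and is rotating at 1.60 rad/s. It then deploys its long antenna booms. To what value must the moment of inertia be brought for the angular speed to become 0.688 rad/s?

I₂ ≈ 8.91 kg·m²

No external torque acts about the spin axis, so angular momentum is conserved.
I₂ = I₁ω₁ / ω₂ = (3.83)(1.60) / (0.688) = 8.907 kg·m².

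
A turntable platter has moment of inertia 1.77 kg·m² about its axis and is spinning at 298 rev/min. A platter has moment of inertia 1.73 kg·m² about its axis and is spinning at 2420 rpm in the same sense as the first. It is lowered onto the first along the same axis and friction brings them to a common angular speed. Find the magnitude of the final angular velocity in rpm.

No external torque acts about the common axis, so total angular momentum is conserved.
Taking A's sense as positive: L = (1.770)(298) + (1.730)(2420) = 4714 kg·m²·rpm.
Combined I = 1.770 + 1.730 = 3.500 kg·m².
ω_f = L / I = 4714 / 3.500 = 1347 rpm.

|ω_f| ≈ 1350 rpm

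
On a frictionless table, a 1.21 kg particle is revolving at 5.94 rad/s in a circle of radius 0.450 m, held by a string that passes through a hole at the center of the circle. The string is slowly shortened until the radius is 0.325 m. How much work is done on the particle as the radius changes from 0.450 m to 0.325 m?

The constraining force is radial, so m r² ω about the center is conserved.
ω₂ = ω₁ (r₁/r₂)² = (5.94)(0.450/0.325)² = 11.39 rad/s.
W = ΔKE = ½m(v₂² − v₁²) = 3.965 J.

W ≈ 3.96 J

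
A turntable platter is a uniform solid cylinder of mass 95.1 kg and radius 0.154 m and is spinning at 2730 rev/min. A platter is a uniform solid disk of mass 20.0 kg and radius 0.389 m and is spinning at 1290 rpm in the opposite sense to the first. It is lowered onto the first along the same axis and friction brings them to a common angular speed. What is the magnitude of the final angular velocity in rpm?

No external torque acts about the common axis, so total angular momentum is conserved.
Moments of inertia: I_A = ½(95.1)(0.154)² = 1.128 kg·m²; I_B = ½(20.0)(0.389)² = 1.513 kg·m².
Taking A's sense as positive: L = (1.128)(2730) − (1.513)(1290) = 1127 kg·m²·rpm.
Combined I = 1.128 + 1.513 = 2.641 kg·m².
ω_f = L / I = 1127 / 2.641 = 426.6 rpm.

|ω_f| ≈ 427 rpm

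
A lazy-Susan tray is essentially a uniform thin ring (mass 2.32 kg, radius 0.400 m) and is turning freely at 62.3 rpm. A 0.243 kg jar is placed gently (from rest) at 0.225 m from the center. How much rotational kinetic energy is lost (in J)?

The added mass arrives with no angular momentum about the center, and any external torque about the center is negligible, so the system's angular momentum is conserved.
I_p = (2.32)(0.400)² = 0.3712 kg·m².
Added inertia Σmr² = (0.243)(0.225)² = 0.01230 kg·m²; I_f = 0.3712 + 0.01230 = 0.3835 kg·m².
ω_f = I_p ω_i / I_f = (0.3712)(62.3) / 0.3835 = 60.30 rpm.
KE_i = ½(0.3712)(6.524 rad/s)² = 7.900 J; KE_f = ½(0.3835)(6.315)² = 7.646 J.

energy lost ≈ 0.253 J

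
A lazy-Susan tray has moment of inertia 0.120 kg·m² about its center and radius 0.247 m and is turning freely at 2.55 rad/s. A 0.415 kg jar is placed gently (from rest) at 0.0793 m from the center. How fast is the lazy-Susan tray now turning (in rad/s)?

ω_f ≈ 2.50 rad/s

No external torque acts about the center; L_before = L_after.
Added inertia Σmr² = (0.415)(0.0793)² = 0.002610 kg·m²; I_f = 0.1200 + 0.002610 = 0.1226 kg·m².
ω_f = I_p ω_i / I_f = (0.1200)(2.55) / 0.1226 = 2.496 rad/s.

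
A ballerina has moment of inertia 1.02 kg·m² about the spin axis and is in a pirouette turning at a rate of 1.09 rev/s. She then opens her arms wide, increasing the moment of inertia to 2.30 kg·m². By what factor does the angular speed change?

Angular momentum about the spin axis is conserved since the torque about it is zero.
ω₂/ω₁ = I₁/I₂ = 1.020 / 2.300 = 0.4435.

ω₂/ω₁ ≈ 0.443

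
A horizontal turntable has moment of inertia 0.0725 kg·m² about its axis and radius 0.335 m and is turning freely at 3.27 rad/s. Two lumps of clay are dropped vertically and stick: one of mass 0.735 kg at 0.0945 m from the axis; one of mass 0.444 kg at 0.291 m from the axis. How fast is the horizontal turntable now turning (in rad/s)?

The added mass arrives with no angular momentum about the axis, and any external torque about the axis is negligible, so the system's angular momentum is conserved.
Added inertia Σmr² = (0.735)(0.0945)² + (0.444)(0.291)² = 0.04416 kg·m²; I_f = 0.07250 + 0.04416 = 0.1167 kg·m².
ω_f = I_p ω_i / I_f = (0.07250)(3.27) / 0.1167 = 2.032 rad/s.

ω_f ≈ 2.03 rad/s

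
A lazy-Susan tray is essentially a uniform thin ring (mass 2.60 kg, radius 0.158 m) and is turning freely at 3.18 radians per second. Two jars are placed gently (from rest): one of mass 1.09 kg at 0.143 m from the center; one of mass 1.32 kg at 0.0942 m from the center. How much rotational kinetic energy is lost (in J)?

energy lost ≈ 0.113 J

The added mass arrives with no angular momentum about the center, and any external torque about the center is negligible, so the system's angular momentum is conserved.
I_p = (2.60)(0.158)² = 0.06491 kg·m².
Added inertia Σmr² = (1.09)(0.143)² + (1.32)(0.0942)² = 0.03400 kg·m²; I_f = 0.06491 + 0.03400 = 0.09891 kg·m².
ω_f = I_p ω_i / I_f = (0.06491)(3.18) / 0.09891 = 2.087 rad/s.
KE_i = ½(0.06491)(3.180 rad/s)² = 0.3282 J; KE_f = ½(0.09891)(2.087)² = 0.2154 J.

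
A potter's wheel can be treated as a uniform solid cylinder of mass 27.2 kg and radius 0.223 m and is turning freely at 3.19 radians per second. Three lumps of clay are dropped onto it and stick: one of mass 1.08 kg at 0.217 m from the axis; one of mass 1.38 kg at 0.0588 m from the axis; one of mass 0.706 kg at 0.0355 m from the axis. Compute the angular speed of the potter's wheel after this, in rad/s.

The added mass arrives with no angular momentum about the axis, and any external torque about the axis is negligible, so the system's angular momentum is conserved.
I_p = ½(27.2)(0.223)² = 0.6763 kg·m².
Added inertia Σmr² = (1.08)(0.217)² + (1.38)(0.0588)² + (0.706)(0.0355)² = 0.05652 kg·m²; I_f = 0.6763 + 0.05652 = 0.7328 kg·m².
ω_f = I_p ω_i / I_f = (0.6763)(3.19) / 0.7328 = 2.944 rad/s.

ω_f ≈ 2.94 rad/s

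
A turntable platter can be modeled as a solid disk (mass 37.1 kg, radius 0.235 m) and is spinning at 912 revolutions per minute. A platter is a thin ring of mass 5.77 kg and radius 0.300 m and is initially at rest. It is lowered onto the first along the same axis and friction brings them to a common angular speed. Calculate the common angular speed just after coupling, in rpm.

No external torque acts about the common axis, so total angular momentum is conserved.
Moments of inertia: I_A = ½(37.1)(0.235)² = 1.024 kg·m²; I_B = (5.77)(0.300)² = 0.5193 kg·m².
Taking A's sense as positive: L = (1.024)(912) = 934.3 kg·m²·rpm.
Combined I = 1.024 + 0.5193 = 1.544 kg·m².
ω_f = L / I = 934.3 / 1.544 = 605.2 rpm.

|ω_f| ≈ 605 rpm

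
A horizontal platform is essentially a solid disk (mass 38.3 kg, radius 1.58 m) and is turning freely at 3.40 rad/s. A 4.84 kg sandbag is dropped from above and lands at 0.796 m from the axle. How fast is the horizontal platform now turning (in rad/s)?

ω_f ≈ 3.20 rad/s

The added mass arrives with no angular momentum about the axle, and any external torque about the axle is negligible, so the system's angular momentum is conserved.
I_p = ½(38.3)(1.58)² = 47.81 kg·m².
Added inertia Σmr² = (4.84)(0.796)² = 3.067 kg·m²; I_f = 47.81 + 3.067 = 50.87 kg·m².
ω_f = I_p ω_i / I_f = (47.81)(3.40) / 50.87 = 3.195 rad/s.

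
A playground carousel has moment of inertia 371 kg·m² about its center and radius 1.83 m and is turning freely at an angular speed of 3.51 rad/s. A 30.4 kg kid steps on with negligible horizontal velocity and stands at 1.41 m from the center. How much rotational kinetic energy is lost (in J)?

energy lost ≈ 320 J

The added mass arrives with no angular momentum about the center, and any external torque about the center is negligible, so the system's angular momentum is conserved.
Added inertia Σmr² = (30.4)(1.41)² = 60.44 kg·m²; I_f = 371.0 + 60.44 = 431.4 kg·m².
ω_f = I_p ω_i / I_f = (371.0)(3.51) / 431.4 = 3.018 rad/s.
KE_i = ½(371.0)(3.510 rad/s)² = 2285 J; KE_f = ½(431.4)(3.018)² = 1965 J.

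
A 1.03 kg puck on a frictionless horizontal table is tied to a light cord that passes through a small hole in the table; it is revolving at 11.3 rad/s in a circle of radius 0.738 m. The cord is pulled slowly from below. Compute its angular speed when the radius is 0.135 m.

ω₂ ≈ 338 rad/s

No torque about the axis ⇒ m r₁² ω₁ = m r₂² ω₂.
ω₂ = ω₁ (r₁/r₂)² = (11.3)(0.738/0.135)² = 337.7 rad/s.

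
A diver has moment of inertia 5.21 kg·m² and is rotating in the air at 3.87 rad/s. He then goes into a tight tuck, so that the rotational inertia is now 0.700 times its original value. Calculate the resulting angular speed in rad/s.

No external torque acts about the spin axis, so angular momentum is conserved.
I₂ = 0.700 × 5.21 = 3.647 kg·m².
ω₂ = I₁ω₁ / I₂ = (5.210)(3.87 rad/s) / (3.647) = 5.529 rad/s.

ω₂ ≈ 5.53 rad/s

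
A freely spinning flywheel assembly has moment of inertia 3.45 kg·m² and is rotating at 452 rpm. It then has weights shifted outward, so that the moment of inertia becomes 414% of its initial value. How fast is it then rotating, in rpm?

ω₂ ≈ 109 rpm

With no external torque about the axis, L is conserved: I₁ω₁ = I₂ω₂.
I₂ = 4.14 × 3.45 = 14.28 kg·m².
ω₂ = I₁ω₁ / I₂ = (3.450)(452 rpm) / (14.28) = 109.2 rpm.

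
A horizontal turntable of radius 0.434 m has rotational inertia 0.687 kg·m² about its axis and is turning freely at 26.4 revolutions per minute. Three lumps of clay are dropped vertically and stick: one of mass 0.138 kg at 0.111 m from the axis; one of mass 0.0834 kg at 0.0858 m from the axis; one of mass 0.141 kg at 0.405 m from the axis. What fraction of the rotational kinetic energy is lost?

fraction ≈ 0.0357

No external torque acts about the axis; L_before = L_after.
Added inertia Σmr² = (0.138)(0.111)² + (0.0834)(0.0858)² + (0.141)(0.405)² = 0.02544 kg·m²; I_f = 0.6870 + 0.02544 = 0.7124 kg·m².
ω_f = I_p ω_i / I_f = (0.6870)(26.4) / 0.7124 = 25.46 rpm.
KE_i = ½(0.6870)(2.765 rad/s)² = 2.625 J; KE_f = ½(0.7124)(2.666)² = 2.532 J.
Fraction lost = 0.03571.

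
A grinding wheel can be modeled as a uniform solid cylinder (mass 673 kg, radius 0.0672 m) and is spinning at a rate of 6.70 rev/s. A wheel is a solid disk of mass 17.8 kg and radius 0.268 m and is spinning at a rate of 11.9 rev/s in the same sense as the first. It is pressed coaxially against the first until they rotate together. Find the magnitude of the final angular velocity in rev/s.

No external torque acts about the common axis, so total angular momentum is conserved.
Moments of inertia: I_A = ½(673)(0.0672)² = 1.520 kg·m²; I_B = ½(17.8)(0.268)² = 0.6392 kg·m².
Taking A's sense as positive: L = (1.520)(6.70) + (0.6392)(11.9) = 17.79 kg·m²·rev/s.
Combined I = 1.520 + 0.6392 = 2.159 kg·m².
ω_f = L / I = 17.79 / 2.159 = 8.240 rev/s.

|ω_f| ≈ 8.24 rev/s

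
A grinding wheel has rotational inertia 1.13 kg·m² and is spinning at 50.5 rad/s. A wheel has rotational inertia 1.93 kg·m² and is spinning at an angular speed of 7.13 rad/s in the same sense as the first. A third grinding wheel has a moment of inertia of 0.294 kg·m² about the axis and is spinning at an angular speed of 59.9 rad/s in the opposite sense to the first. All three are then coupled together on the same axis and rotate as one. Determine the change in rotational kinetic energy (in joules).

The coupling torques are internal; angular momentum about the shared axis is conserved.
Taking A's sense as positive: L = (1.130)(50.5) + (1.930)(7.13) − (0.2940)(59.9) = 53.22 kg·m²·rad/s.
Combined I = 1.130 + 1.930 + 0.2940 = 3.354 kg·m².
ω_f = L / I = 53.22 / 3.354 = 15.87 rad/s.
KE_i = ½ΣIω² = 2017 J; KE_f = ½(3.354)(15.87)² = 422.2 J.

ΔKE ≈ -1600 J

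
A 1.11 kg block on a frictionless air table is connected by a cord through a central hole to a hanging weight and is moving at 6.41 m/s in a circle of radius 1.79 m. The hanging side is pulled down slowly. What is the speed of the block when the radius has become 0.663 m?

v₂ ≈ 17.3 m/s

The only horizontal force on the mass is along the cord (radial), so it exerts no torque about the hole and angular momentum m v r is conserved.
v₂ = v₁ r₁ / r₂ = (6.41)(1.79) / (0.663) = 17.31 m/s.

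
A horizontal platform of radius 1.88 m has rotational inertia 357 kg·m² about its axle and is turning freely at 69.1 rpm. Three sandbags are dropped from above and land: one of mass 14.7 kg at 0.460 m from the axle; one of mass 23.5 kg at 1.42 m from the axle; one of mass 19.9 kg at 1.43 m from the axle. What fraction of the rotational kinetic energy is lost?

No external torque acts about the axle; L_before = L_after.
Added inertia Σmr² = (14.7)(0.460)² + (23.5)(1.42)² + (19.9)(1.43)² = 91.19 kg·m²; I_f = 357.0 + 91.19 = 448.2 kg·m².
ω_f = I_p ω_i / I_f = (357.0)(69.1) / 448.2 = 55.04 rpm.
KE_i = ½(357.0)(7.236 rad/s)² = 9347 J; KE_f = ½(448.2)(5.764)² = 7445 J.
Fraction lost = 0.2035.

fraction ≈ 0.203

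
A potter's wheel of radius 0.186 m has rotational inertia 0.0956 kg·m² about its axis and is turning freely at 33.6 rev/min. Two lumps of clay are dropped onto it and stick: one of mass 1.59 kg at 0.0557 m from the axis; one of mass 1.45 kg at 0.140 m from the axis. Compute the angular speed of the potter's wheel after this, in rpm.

ω_f ≈ 24.9 rpm

The added mass arrives with no angular momentum about the axis, and any external torque about the axis is negligible, so the system's angular momentum is conserved.
Added inertia Σmr² = (1.59)(0.0557)² + (1.45)(0.140)² = 0.03335 kg·m²; I_f = 0.09560 + 0.03335 = 0.1290 kg·m².
ω_f = I_p ω_i / I_f = (0.09560)(33.6) / 0.1290 = 24.91 rpm.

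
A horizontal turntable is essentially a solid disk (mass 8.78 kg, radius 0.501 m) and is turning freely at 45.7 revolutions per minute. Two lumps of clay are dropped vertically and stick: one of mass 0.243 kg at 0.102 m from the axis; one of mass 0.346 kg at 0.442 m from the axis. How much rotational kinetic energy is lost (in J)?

The added mass arrives with no angular momentum about the axis, and any external torque about the axis is negligible, so the system's angular momentum is conserved.
I_p = ½(8.78)(0.501)² = 1.102 kg·m².
Added inertia Σmr² = (0.243)(0.102)² + (0.346)(0.442)² = 0.07012 kg·m²; I_f = 1.102 + 0.07012 = 1.172 kg·m².
ω_f = I_p ω_i / I_f = (1.102)(45.7) / 1.172 = 42.97 rpm.
KE_i = ½(1.102)(4.786 rad/s)² = 12.62 J; KE_f = ½(1.172)(4.499)² = 11.86 J.

energy lost ≈ 0.755 J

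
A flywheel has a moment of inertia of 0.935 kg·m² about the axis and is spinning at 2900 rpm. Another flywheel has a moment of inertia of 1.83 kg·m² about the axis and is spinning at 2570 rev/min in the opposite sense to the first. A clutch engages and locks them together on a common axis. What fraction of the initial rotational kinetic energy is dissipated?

The coupling torques are internal; angular momentum about the shared axis is conserved.
Taking A's sense as positive: L = (0.9350)(2900) − (1.830)(2570) = -1992 kg·m²·rpm.
Combined I = 0.9350 + 1.830 = 2.765 kg·m².
ω_f = L / I = -1992 / 2.765 = -720.3 rpm.
KE_i = ½ΣIω² = 1.094e+05 J; KE_f = ½(2.765)(75.43)² = 7866 J.
Fraction dissipated = (KE_i − KE_f)/KE_i = 0.9281.

fraction ≈ 0.928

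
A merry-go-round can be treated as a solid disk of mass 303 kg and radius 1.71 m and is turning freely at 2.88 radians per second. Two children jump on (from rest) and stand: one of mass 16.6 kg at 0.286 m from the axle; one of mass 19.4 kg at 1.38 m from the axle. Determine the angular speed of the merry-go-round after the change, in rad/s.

ω_f ≈ 2.65 rad/s

The added mass arrives with no angular momentum about the axle, and any external torque about the axle is negligible, so the system's angular momentum is conserved.
I_p = ½(303)(1.71)² = 443.0 kg·m².
Added inertia Σmr² = (16.6)(0.286)² + (19.4)(1.38)² = 38.30 kg·m²; I_f = 443.0 + 38.30 = 481.3 kg·m².
ω_f = I_p ω_i / I_f = (443.0)(2.88) / 481.3 = 2.651 rad/s.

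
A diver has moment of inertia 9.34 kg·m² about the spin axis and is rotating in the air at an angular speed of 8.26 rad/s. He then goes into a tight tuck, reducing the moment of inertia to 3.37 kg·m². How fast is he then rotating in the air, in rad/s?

ω₂ ≈ 22.9 rad/s

With no external torque about the axis, L is conserved: I₁ω₁ = I₂ω₂.
ω₂ = I₁ω₁ / I₂ = (9.340)(8.26 rad/s) / (3.370) = 22.89 rad/s.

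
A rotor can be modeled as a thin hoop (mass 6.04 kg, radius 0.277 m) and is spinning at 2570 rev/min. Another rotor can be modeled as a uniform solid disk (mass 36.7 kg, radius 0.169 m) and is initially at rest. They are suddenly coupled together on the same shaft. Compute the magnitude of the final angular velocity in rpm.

|ω_f| ≈ 1210 rpm

No external torque acts about the common axis, so total angular momentum is conserved.
Moments of inertia: I_A = (6.04)(0.277)² = 0.4634 kg·m²; I_B = ½(36.7)(0.169)² = 0.5241 kg·m².
Taking A's sense as positive: L = (0.4634)(2570) = 1191 kg·m²·rpm.
Combined I = 0.4634 + 0.5241 = 0.9875 kg·m².
ω_f = L / I = 1191 / 0.9875 = 1206 rpm.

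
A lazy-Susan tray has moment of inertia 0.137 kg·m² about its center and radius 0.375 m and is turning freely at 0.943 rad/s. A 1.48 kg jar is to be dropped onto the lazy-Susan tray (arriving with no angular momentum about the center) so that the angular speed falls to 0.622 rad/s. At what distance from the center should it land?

r ≈ 0.219 m

The added mass arrives with no angular momentum about the center, and any external torque about the center is negligible, so the system's angular momentum is conserved.
I_p ω_i = (I_p + m r²) ω_f ⇒ m r² = I_p(ω_i/ω_f − 1) = 0.1370(0.943/0.622 − 1) = 0.07070 kg·m².
r = √(0.07070/1.48) = 0.2186 m.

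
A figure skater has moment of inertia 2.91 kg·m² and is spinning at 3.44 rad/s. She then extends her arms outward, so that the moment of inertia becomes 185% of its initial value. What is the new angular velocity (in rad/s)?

ω₂ ≈ 1.86 rad/s

With no external torque about the axis, L is conserved: I₁ω₁ = I₂ω₂.
I₂ = 1.85 × 2.91 = 5.384 kg·m².
ω₂ = I₁ω₁ / I₂ = (2.910)(3.44 rad/s) / (5.384) = 1.859 rad/s.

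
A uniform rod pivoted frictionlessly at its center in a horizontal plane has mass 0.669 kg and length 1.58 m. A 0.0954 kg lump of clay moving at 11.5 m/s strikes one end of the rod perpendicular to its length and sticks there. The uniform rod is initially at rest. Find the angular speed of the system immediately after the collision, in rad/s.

|ω_f| ≈ 4.36 rad/s

About the pivot the impulsive forces during the collision are internal, so angular momentum about that axis is conserved.
I_p = (1/12)(0.669)(1.58)² = 0.1392 kg·m². Taking the sense of the lump of clay's angular momentum as positive, L_{lump} = m v R = (0.0954)(11.5)(1.58/2) = 0.8667 kg·m²/s.
L_i = 0 + 0.8667 = 0.8667 kg·m²/s.
After sticking, I_f = I_p + m R² = 0.1392 + (0.0954)(1.58/2)² = 0.1987 kg·m².
ω_f = L_i / I_f = 0.8667 / 0.1987 = 4.362 rad/s.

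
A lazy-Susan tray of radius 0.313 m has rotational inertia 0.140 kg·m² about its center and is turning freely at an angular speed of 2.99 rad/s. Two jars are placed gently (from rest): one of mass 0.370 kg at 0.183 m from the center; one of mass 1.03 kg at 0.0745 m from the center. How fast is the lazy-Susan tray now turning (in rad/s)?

ω_f ≈ 2.65 rad/s

The added mass arrives with no angular momentum about the center, and any external torque about the center is negligible, so the system's angular momentum is conserved.
Added inertia Σmr² = (0.370)(0.183)² + (1.03)(0.0745)² = 0.01811 kg·m²; I_f = 0.1400 + 0.01811 = 0.1581 kg·m².
ω_f = I_p ω_i / I_f = (0.1400)(2.99) / 0.1581 = 2.648 rad/s.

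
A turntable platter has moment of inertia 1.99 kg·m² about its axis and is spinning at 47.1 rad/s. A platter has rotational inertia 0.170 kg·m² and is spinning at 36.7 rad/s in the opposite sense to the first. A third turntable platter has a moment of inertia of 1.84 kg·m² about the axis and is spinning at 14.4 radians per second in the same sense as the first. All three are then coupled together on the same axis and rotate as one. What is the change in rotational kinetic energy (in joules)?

The coupling torques are internal; angular momentum about the shared axis is conserved.
Taking A's sense as positive: L = (1.990)(47.1) − (0.1700)(36.7) + (1.840)(14.4) = 114.0 kg·m²·rad/s.
Combined I = 1.990 + 0.1700 + 1.840 = 4.000 kg·m².
ω_f = L / I = 114.0 / 4.000 = 28.50 rad/s.
KE_i = ½ΣIω² = 2513 J; KE_f = ½(4.000)(28.50)² = 1624 J.

ΔKE ≈ -888 J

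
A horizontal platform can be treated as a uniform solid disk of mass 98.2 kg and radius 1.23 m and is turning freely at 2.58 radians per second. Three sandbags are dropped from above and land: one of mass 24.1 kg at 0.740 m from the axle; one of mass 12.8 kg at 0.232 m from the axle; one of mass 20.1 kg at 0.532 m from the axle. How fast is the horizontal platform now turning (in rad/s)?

ω_f ≈ 2.04 rad/s

No external torque acts about the axle; L_before = L_after.
I_p = ½(98.2)(1.23)² = 74.28 kg·m².
Added inertia Σmr² = (24.1)(0.740)² + (12.8)(0.232)² + (20.1)(0.532)² = 19.57 kg·m²; I_f = 74.28 + 19.57 = 93.86 kg·m².
ω_f = I_p ω_i / I_f = (74.28)(2.58) / 93.86 = 2.042 rad/s.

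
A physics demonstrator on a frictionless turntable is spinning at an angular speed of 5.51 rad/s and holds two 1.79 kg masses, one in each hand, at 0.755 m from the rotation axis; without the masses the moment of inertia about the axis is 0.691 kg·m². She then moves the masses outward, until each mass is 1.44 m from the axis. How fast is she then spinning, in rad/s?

With no external torque about the axis, L is conserved: I₁ω₁ = I₂ω₂.
I₁ = 0.691 + 2(1.79)(0.755)² = 2.732 kg·m²; I₂ = 0.691 + 2(1.79)(1.44)² = 8.114 kg·m².
ω₂ = I₁ω₁ / I₂ = (2.732)(5.51 rad/s) / (8.114) = 1.855 rad/s.

ω₂ ≈ 1.85 rad/s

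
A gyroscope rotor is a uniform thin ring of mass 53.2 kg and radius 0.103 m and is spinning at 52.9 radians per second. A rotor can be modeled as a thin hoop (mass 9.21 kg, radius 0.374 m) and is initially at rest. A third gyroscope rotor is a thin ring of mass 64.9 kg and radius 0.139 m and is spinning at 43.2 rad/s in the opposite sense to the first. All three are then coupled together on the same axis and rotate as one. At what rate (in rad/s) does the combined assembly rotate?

The coupling torques are internal; angular momentum about the shared axis is conserved.
Moments of inertia: I_A = (53.2)(0.103)² = 0.5644 kg·m²; I_B = (9.21)(0.374)² = 1.288 kg·m²; I_C = (64.9)(0.139)² = 1.254 kg·m².
Taking A's sense as positive: L = (0.5644)(52.9) − (1.254)(43.2) = -24.31 kg·m²·rad/s.
Combined I = 0.5644 + 1.288 + 1.254 = 3.107 kg·m².
ω_f = L / I = -24.31 / 3.107 = -7.826 rad/s.

|ω_f| ≈ 7.83 rad/s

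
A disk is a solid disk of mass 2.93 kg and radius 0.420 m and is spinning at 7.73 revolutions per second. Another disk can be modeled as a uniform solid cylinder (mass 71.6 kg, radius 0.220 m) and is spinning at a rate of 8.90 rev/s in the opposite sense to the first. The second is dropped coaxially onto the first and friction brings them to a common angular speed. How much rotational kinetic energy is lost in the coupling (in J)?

The coupling torques are internal; angular momentum about the shared axis is conserved.
Moments of inertia: I_A = ½(2.93)(0.420)² = 0.2584 kg·m²; I_B = ½(71.6)(0.220)² = 1.733 kg·m².
Taking A's sense as positive: L = (0.2584)(7.73) − (1.733)(8.90) = -13.42 kg·m²·rev/s.
Combined I = 0.2584 + 1.733 = 1.991 kg·m².
ω_f = L / I = -13.42 / 1.991 = -6.742 rev/s.
KE_i = ½ΣIω² = 3014 J; KE_f = ½(1.991)(42.36)² = 1786 J.

ΔKE lost ≈ 1230 J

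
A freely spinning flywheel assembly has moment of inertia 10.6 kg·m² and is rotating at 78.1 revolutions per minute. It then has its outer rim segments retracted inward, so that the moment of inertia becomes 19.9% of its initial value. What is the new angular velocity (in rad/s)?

With no external torque about the axis, L is conserved: I₁ω₁ = I₂ω₂.
I₂ = 0.199 × 10.6 = 2.109 kg·m².
ω₂ = I₁ω₁ / I₂ = (10.60)(78.1 rpm) / (2.109) = 392.5 rpm = 41.10 rad/s.

ω₂ ≈ 41.1 rad/s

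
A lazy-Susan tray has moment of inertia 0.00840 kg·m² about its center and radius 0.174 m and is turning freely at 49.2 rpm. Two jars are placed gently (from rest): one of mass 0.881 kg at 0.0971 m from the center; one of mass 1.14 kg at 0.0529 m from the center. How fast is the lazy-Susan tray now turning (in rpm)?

No external torque acts about the center; L_before = L_after.
Added inertia Σmr² = (0.881)(0.0971)² + (1.14)(0.0529)² = 0.01150 kg·m²; I_f = 0.008400 + 0.01150 = 0.01990 kg·m².
ω_f = I_p ω_i / I_f = (0.008400)(49.2) / 0.01990 = 20.77 rpm.

ω_f ≈ 20.8 rpm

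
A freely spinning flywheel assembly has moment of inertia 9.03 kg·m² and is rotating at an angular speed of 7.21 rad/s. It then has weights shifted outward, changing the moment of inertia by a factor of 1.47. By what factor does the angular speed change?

With no external torque about the axis, L is conserved: I₁ω₁ = I₂ω₂.
I₂ = 1.47 × 9.03 = 13.27 kg·m².
ω₂/ω₁ = I₁/I₂ = 9.030 / 13.27 = 0.6803.

ω₂/ω₁ ≈ 0.680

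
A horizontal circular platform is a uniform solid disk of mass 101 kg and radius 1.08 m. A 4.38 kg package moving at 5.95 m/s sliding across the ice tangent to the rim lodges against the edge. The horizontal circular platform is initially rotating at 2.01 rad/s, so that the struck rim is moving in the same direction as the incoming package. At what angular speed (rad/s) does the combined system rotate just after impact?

About the central axle the impulsive forces during the collision are internal, so angular momentum about that axis is conserved.
I_p = ½(101)(1.08)² = 58.90 kg·m². Taking the sense of the package's angular momentum as positive, L_{package} = m v R = (4.38)(5.95)(1.08) = 28.15 kg·m²/s.
L_i = +I_p ω_p + m v R = +(58.90)(2.01) + 28.15 = 146.5 kg·m²/s.
After sticking, I_f = I_p + m R² = 58.90 + (4.38)(1.08)² = 64.01 kg·m².
ω_f = L_i / I_f = 146.5 / 64.01 = 2.289 rad/s.

|ω_f| ≈ 2.29 rad/s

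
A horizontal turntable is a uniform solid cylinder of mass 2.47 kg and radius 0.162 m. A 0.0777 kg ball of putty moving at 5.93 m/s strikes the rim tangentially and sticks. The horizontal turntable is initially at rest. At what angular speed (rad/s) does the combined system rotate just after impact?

|ω_f| ≈ 2.17 rad/s

The axle reaction passes through the axle and exerts no torque about it; angular momentum about the axle is conserved through the impact.
I_p = ½(2.47)(0.162)² = 0.03241 kg·m². Taking the sense of the ball of putty's angular momentum as positive, L_{ball} = m v R = (0.0777)(5.93)(0.162) = 0.07464 kg·m²/s.
L_i = 0 + 0.07464 = 0.07464 kg·m²/s.
After sticking, I_f = I_p + m R² = 0.03241 + (0.0777)(0.162)² = 0.03445 kg·m².
ω_f = L_i / I_f = 0.07464 / 0.03445 = 2.167 rad/s.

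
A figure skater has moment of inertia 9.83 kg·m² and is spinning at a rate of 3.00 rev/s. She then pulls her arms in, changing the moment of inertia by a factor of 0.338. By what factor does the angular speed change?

ω₂/ω₁ ≈ 2.96

Angular momentum about the spin axis is conserved since the torque about it is zero.
I₂ = 0.338 × 9.83 = 3.323 kg·m².
ω₂/ω₁ = I₁/I₂ = 9.830 / 3.323 = 2.959.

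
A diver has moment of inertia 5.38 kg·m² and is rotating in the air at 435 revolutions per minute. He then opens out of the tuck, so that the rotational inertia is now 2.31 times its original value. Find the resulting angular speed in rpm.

With no external torque about the axis, L is conserved: I₁ω₁ = I₂ω₂.
I₂ = 2.31 × 5.38 = 12.43 kg·m².
ω₂ = I₁ω₁ / I₂ = (5.380)(435 rpm) / (12.43) = 188.3 rpm.

ω₂ ≈ 188 rpm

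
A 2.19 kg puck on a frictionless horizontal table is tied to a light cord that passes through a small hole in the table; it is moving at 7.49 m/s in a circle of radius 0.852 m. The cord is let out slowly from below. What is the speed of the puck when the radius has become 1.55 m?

Central (radial) force ⇒ zero torque about the center ⇒ m v r is constant.
v₂ = v₁ r₁ / r₂ = (7.49)(0.852) / (1.55) = 4.117 m/s.

v₂ ≈ 4.12 m/s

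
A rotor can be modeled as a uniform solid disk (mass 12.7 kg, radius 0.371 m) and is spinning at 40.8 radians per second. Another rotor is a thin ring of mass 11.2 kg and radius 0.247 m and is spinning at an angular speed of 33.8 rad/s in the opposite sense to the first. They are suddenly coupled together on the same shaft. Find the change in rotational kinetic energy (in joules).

The coupling torques are internal; angular momentum about the shared axis is conserved.
Moments of inertia: I_A = ½(12.7)(0.371)² = 0.8740 kg·m²; I_B = (11.2)(0.247)² = 0.6833 kg·m².
Taking A's sense as positive: L = (0.8740)(40.8) − (0.6833)(33.8) = 12.56 kg·m²·rad/s.
Combined I = 0.8740 + 0.6833 = 1.557 kg·m².
ω_f = L / I = 12.56 / 1.557 = 8.068 rad/s.
KE_i = ½ΣIω² = 1118 J; KE_f = ½(1.557)(8.068)² = 50.69 J.

ΔKE ≈ -1070 J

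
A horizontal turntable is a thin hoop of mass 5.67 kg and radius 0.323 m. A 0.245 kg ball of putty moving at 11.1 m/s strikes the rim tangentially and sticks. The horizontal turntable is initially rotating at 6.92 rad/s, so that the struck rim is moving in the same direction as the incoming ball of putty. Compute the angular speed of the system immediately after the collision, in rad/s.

|ω_f| ≈ 8.06 rad/s

The axle reaction passes through the axle and exerts no torque about it; angular momentum about the axle is conserved through the impact.
I_p = (5.67)(0.323)² = 0.5915 kg·m². Taking the sense of the ball of putty's angular momentum as positive, L_{ball} = m v R = (0.245)(11.1)(0.323) = 0.8784 kg·m²/s.
L_i = +I_p ω_p + m v R = +(0.5915)(6.92) + 0.8784 = 4.972 kg·m²/s.
After sticking, I_f = I_p + m R² = 0.5915 + (0.245)(0.323)² = 0.6171 kg·m².
ω_f = L_i / I_f = 4.972 / 0.6171 = 8.057 rad/s.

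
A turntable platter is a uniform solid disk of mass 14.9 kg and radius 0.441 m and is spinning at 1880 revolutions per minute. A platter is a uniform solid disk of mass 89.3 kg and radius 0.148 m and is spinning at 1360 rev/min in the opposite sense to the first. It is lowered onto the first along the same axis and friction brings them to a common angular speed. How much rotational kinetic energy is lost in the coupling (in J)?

ΔKE lost ≈ 33600 J

No external torque acts about the common axis, so total angular momentum is conserved.
Moments of inertia: I_A = ½(14.9)(0.441)² = 1.449 kg·m²; I_B = ½(89.3)(0.148)² = 0.9780 kg·m².
Taking A's sense as positive: L = (1.449)(1880) − (0.9780)(1360) = 1394 kg·m²·rpm.
Combined I = 1.449 + 0.9780 = 2.427 kg·m².
ω_f = L / I = 1394 / 2.427 = 574.3 rpm.
KE_i = ½ΣIω² = 38000 J; KE_f = ½(2.427)(60.14)² = 4389 J.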